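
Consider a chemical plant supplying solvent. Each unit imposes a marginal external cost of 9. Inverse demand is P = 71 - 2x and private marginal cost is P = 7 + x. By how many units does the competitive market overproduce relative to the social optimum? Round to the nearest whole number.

Market equilibrium (private): 7 + x = 71 - 2x → x_m = 21.3333.
Social marginal cost = private MC + MEC = 16 + x.
Set SMC = demand: 16 + x = 71 - 2x → x* = 18.3333.
Gap = |21.3333 − 18.3333| = 3.0000.

3 units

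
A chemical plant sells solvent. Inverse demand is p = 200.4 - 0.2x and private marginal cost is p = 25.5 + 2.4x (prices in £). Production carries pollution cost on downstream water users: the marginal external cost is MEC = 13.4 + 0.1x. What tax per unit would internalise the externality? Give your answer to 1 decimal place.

Social marginal cost = private MC + MEC = 38.9 + 2.5x.
Set SMC = demand: 38.9 + 2.5x = 200.4 - 0.2x → x* = 59.8148.
The Pigouvian tax equals MEC at x*: 13.4 + 0.1×59.8148 = 19.3815.

tax = £19.4 per unit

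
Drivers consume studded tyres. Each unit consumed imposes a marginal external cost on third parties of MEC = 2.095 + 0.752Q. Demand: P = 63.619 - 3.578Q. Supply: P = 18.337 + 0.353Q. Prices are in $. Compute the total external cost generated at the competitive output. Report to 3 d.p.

$74.025

Market equilibrium (private): 18.337 + 0.353Q = 63.619 - 3.578Q → Q_m = 11.5192.
Total external cost = ∫₀^{Q_m} (2.095 + 0.752Q) dQ = 2.095×11.5192 + ½×0.752×11.5192² = 74.0249.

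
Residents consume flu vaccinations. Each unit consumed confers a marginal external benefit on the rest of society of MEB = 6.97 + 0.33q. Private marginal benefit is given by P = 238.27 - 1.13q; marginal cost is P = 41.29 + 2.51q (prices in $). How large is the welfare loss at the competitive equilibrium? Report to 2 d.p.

Market equilibrium (private): 41.29 + 2.51q = 238.27 - 1.13q → q_m = 54.1154.
Social marginal benefit = demand + MEB = 245.24 - 0.80q.
Set SMB = MC: 245.24 - 0.80q = 41.29 + 2.51q → q* = 61.6163.
Height of the DWL triangle at q_m is SMB(q_m) − MC(q_m) = MEB(q_m) = 24.8281.
DWL = ½ × 7.5009 × 24.8281 = 93.1165.

DWL = $93.12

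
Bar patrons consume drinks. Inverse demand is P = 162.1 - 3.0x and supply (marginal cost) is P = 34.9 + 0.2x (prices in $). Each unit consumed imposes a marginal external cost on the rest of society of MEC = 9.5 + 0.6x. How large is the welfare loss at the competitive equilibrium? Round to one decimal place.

Market equilibrium (private): 34.9 + 0.2x = 162.1 - 3.0x → x_m = 39.7500.
Social marginal benefit = demand − MEC = 152.6 - 3.6x.
Set SMB = MC: 152.6 - 3.6x = 34.9 + 0.2x → x* = 30.9737.
The loss is the area between SMB and MC from x* to x_m; with linear curves that's a triangle of height MEC(x_m).
DWL = ½ × 8.7763 × 33.3500 = 146.3448.

DWL = $146.3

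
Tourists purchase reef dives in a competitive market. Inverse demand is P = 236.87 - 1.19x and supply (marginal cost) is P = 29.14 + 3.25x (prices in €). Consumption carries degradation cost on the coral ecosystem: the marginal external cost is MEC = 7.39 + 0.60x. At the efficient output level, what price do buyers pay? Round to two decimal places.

Social marginal benefit = demand − MEC = 229.48 - 1.79x.
Set SMB = MC: 229.48 - 1.79x = 29.14 + 3.25x → x* = 39.7500.
Consumer price on the demand curve at x*: 236.87 − 1.19×39.7500 = 189.5675.

P = €189.57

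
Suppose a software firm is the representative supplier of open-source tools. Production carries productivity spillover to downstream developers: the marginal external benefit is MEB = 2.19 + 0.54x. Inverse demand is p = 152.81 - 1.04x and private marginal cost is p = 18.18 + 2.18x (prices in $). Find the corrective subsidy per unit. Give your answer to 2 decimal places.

subsidy = $29.76 per unit

Social marginal cost = private MC − MEB = 15.99 + 1.64x.
Set SMC = demand: 15.99 + 1.64x = 152.81 - 1.04x → x* = 51.0522.
The Pigouvian subsidy equals MEB at x*: 2.19 + 0.54×51.0522 = 29.7582.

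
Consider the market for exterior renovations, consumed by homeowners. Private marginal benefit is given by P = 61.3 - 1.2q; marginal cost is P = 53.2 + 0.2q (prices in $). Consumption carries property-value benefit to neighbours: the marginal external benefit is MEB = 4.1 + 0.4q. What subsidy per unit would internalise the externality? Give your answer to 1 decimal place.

Social marginal benefit = demand + MEB = 65.4 - 0.8q.
Set SMB = MC: 65.4 - 0.8q = 53.2 + 0.2q → q* = 12.2000.
The Pigouvian subsidy equals MEB at q*: 4.1 + 0.4×12.2000 = 8.9800.

subsidy = $9.0 per unit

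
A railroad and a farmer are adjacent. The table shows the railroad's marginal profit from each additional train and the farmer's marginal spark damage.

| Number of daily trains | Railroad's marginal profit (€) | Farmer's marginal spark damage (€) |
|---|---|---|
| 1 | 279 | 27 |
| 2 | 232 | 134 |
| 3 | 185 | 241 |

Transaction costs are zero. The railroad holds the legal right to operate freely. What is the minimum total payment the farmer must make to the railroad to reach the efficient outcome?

€185

Left alone the railroad would choose level 3 (marginal profit stays positive).
Efficient level: k* = 2 (marginal profit ≥ marginal spark damage through 2).
The farmer must at least cover the railroad's forgone profit from cutting 3→2: 185 = 185.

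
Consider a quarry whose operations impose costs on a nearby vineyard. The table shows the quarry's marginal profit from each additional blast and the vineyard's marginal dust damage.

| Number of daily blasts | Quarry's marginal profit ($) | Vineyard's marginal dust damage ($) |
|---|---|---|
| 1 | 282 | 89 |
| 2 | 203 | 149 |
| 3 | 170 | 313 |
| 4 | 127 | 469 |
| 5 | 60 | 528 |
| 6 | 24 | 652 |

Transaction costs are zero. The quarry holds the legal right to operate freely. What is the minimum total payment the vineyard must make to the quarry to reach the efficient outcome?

Left alone the quarry would choose level 6 (marginal profit stays positive).
Efficient level: k* = 2 (marginal profit ≥ marginal dust damage through 2).
The vineyard must at least cover the quarry's forgone profit from cutting 6→2: 170 + 127 + 60 + 24 = 381.

$381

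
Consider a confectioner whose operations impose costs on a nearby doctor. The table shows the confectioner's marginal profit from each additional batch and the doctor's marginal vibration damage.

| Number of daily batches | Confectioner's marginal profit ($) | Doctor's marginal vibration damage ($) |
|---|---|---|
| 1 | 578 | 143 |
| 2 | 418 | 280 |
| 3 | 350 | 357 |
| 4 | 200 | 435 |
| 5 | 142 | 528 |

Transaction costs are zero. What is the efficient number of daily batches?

Bargaining reaches the level where marginal profit last exceeds marginal vibration damage.
That holds through level 2 (418 ≥ 280) but not at 3 (350 < 357).

2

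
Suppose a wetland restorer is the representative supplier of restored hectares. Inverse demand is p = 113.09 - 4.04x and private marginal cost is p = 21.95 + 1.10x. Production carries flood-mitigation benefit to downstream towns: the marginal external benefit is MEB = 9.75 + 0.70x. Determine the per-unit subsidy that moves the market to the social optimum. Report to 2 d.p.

Social marginal cost = private MC − MEB = 12.20 + 0.40x.
Set SMC = demand: 12.20 + 0.40x = 113.09 - 4.04x → x* = 22.7230.
The Pigouvian subsidy equals MEB at x*: 9.75 + 0.70×22.7230 = 25.6561.

subsidy = 25.66 per unit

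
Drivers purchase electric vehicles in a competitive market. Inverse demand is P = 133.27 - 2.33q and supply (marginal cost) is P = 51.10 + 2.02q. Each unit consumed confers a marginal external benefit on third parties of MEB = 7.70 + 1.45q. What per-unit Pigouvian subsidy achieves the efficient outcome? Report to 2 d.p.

Social marginal benefit = demand + MEB = 140.97 - 0.88q.
Set SMB = MC: 140.97 - 0.88q = 51.10 + 2.02q → q* = 30.9897.
The Pigouvian subsidy equals MEB at q*: 7.70 + 1.45×30.9897 = 52.6351.

subsidy = 52.64 per unit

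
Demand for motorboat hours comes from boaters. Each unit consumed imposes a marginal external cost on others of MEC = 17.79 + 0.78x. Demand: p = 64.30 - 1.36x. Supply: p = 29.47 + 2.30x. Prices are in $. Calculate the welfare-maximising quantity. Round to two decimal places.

x* = 3.84

Social marginal benefit = demand − MEC = 46.51 - 2.14x.
Set SMB = MC: 46.51 - 2.14x = 29.47 + 2.30x → x* = 3.8378.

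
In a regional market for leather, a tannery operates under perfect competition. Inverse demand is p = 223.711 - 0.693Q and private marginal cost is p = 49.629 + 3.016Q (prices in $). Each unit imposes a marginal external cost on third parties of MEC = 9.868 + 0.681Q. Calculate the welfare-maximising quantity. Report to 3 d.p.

Q* = 37.406

Social marginal cost = private MC + MEC = 59.497 + 3.697Q.
Set SMC = demand: 59.497 + 3.697Q = 223.711 - 0.693Q → Q* = 37.4064.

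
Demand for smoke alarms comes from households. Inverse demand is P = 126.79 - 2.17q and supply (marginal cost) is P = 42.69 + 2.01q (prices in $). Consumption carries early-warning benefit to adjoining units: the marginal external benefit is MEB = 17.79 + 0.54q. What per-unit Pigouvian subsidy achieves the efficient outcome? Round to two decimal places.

Social marginal benefit = demand + MEB = 144.58 - 1.63q.
Set SMB = MC: 144.58 - 1.63q = 42.69 + 2.01q → q* = 27.9918.
The Pigouvian subsidy equals MEB at q*: 17.79 + 0.54×27.9918 = 32.9056.

subsidy = $32.91 per unit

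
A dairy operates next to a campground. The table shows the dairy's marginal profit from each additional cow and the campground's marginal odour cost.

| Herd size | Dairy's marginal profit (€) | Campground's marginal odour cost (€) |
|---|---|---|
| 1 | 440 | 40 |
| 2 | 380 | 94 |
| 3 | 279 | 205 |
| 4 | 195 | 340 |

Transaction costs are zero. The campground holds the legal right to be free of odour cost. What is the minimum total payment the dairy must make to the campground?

€339

Efficient level: marginal profit ≥ marginal odour cost through level 3, so k* = 3.
With the campground holding the right, the dairy must at least compensate total damage at k*: 40 + 94 + 205 = 339.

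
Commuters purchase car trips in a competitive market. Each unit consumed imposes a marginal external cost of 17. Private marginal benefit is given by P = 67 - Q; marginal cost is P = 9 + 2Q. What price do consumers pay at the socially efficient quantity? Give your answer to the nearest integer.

P = 53

Social marginal benefit = demand − MEC = 50 - Q.
Set SMB = MC: 50 - Q = 9 + 2Q → Q* = 13.6667.
Consumer price on the demand curve at Q*: 67 − 1×13.6667 = 53.3333.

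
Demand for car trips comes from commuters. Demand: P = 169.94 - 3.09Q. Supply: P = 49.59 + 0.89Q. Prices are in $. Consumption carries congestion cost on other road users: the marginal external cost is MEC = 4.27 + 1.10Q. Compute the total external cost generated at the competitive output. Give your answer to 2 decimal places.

Market equilibrium (private): 49.59 + 0.89Q = 169.94 - 3.09Q → Q_m = 30.2387.
Total external cost = ∫₀^{Q_m} (4.27 + 1.10Q) dQ = 4.27×30.2387 + ½×1.10×30.2387² = 632.0277.

$632.03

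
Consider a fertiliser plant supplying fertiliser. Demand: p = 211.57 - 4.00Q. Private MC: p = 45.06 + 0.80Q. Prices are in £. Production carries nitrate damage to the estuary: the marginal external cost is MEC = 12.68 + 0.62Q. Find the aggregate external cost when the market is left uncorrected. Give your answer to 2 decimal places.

Market equilibrium (private): 45.06 + 0.80Q = 211.57 - 4.00Q → Q_m = 34.6896.
Total external cost = ∫₀^{Q_m} (12.68 + 0.62Q) dQ = 12.68×34.6896 + ½×0.62×34.6896² = 812.9083.

£812.91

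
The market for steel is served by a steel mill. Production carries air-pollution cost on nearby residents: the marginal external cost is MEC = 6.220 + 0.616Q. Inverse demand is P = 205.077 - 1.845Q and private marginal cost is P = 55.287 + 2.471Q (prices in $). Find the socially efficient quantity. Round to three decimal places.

Social marginal cost = private MC + MEC = 61.507 + 3.087Q.
Set SMC = demand: 61.507 + 3.087Q = 205.077 - 1.845Q → Q* = 29.1099.

Q* = 29.110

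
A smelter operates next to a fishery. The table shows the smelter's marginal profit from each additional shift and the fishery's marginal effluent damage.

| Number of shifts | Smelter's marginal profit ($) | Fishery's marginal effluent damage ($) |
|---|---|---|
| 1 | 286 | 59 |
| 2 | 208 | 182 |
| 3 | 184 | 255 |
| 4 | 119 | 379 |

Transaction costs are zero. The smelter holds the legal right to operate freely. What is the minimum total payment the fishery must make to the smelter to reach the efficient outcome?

$303

Left alone the smelter would choose level 4 (marginal profit stays positive).
Efficient level: k* = 2 (marginal profit ≥ marginal effluent damage through 2).
The fishery must at least cover the smelter's forgone profit from cutting 4→2: 184 + 119 = 303.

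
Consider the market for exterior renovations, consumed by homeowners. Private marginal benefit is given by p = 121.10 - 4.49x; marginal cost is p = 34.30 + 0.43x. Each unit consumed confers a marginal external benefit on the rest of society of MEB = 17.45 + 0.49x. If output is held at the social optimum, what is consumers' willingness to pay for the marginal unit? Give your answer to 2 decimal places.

P = 15.44

Social marginal benefit = demand + MEB = 138.55 - 4.00x.
Set SMB = MC: 138.55 - 4.00x = 34.30 + 0.43x → x* = 23.5327.
Consumer price on the demand curve at x*: 121.10 − 4.49×23.5327 = 15.4382.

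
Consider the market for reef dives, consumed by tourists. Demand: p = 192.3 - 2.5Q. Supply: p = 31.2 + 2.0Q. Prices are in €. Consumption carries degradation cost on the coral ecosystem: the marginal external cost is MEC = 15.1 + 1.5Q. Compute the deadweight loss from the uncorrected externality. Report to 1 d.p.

DWL = €394.5

Market equilibrium (private): 31.2 + 2.0Q = 192.3 - 2.5Q → Q_m = 35.8000.
Social marginal benefit = demand − MEC = 177.2 - 4.0Q.
Set SMB = MC: 177.2 - 4.0Q = 31.2 + 2.0Q → Q* = 24.3333.
The welfare-loss triangle has base |Q_m − Q*| and height MEC(Q_m) (the vertical gap between SMB and MC is zero at Q* and MEC at Q_m).
DWL = ½ × 11.4667 × 68.8000 = 394.4545.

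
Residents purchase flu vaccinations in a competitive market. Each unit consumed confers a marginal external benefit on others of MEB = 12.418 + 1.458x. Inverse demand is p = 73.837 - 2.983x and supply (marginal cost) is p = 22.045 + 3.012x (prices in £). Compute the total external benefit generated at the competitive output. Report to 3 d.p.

£161.691

Market equilibrium (private): 22.045 + 3.012x = 73.837 - 2.983x → x_m = 8.6392.
Total external benefit = ∫₀^{x_m} (12.418 + 1.458x) dx = 12.418×8.6392 + ½×1.458×8.6392² = 161.6911.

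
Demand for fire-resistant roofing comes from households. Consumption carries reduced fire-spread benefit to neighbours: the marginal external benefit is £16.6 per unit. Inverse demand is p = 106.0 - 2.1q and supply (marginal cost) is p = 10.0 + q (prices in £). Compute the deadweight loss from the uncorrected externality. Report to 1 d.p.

Market equilibrium (private): 10.0 + q = 106.0 - 2.1q → q_m = 30.9677.
Social marginal benefit = demand + MEB = 122.6 - 2.1q.
Set SMB = MC: 122.6 - 2.1q = 10.0 + q → q* = 36.3226.
Between q* and q_m the wedge SMB − MC runs linearly from 0 to MEB(q_m), so the loss is a triangle.
DWL = ½ × 5.3549 × 16.6000 = 44.4457.

DWL = £44.4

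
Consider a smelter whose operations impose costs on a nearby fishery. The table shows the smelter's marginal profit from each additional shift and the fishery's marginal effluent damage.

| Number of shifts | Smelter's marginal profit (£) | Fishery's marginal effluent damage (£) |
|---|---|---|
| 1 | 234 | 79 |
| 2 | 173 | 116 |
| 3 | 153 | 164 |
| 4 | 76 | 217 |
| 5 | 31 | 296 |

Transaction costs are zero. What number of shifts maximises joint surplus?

Bargaining reaches the level where marginal profit last exceeds marginal effluent damage.
That holds through level 2 (173 ≥ 116) but not at 3 (153 < 164).

2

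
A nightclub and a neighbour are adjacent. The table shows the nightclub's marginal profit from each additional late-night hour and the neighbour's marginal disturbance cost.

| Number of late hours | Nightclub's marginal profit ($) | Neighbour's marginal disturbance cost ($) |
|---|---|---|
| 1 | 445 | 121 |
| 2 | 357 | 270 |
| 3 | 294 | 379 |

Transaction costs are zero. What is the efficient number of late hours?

Bargaining reaches the level where marginal profit last exceeds marginal disturbance cost.
That holds through level 2 (357 ≥ 270) but not at 3 (294 < 379).

2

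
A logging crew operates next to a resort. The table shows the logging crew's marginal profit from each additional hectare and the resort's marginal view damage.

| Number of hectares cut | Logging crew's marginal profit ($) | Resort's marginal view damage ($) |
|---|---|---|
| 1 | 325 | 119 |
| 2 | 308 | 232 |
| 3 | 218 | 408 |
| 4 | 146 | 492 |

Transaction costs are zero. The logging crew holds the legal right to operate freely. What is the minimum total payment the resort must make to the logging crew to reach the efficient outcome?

$364

Left alone the logging crew would choose level 4 (marginal profit stays positive).
Efficient level: k* = 2 (marginal profit ≥ marginal view damage through 2).
The resort must at least cover the logging crew's forgone profit from cutting 4→2: 218 + 146 = 364.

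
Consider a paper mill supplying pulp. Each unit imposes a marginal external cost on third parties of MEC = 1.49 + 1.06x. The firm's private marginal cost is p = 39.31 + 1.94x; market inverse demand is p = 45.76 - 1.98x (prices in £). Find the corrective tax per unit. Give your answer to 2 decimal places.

tax = £2.55 per unit

Social marginal cost = private MC + MEC = 40.80 + 3.00x.
Set SMC = demand: 40.80 + 3.00x = 45.76 - 1.98x → x* = 0.9960.
The Pigouvian tax equals MEC at x*: 1.49 + 1.06×0.9960 = 2.5458.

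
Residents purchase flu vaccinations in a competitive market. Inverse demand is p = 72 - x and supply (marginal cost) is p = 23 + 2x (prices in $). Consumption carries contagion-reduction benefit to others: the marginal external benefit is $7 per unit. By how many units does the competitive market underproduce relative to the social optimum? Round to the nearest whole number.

2 units

Market equilibrium (private): 23 + 2x = 72 - x → x_m = 16.3333.
Social marginal benefit = demand + MEB = 79 - x.
Set SMB = MC: 79 - x = 23 + 2x → x* = 18.6667.
Gap = |16.3333 − 18.6667| = 2.3334.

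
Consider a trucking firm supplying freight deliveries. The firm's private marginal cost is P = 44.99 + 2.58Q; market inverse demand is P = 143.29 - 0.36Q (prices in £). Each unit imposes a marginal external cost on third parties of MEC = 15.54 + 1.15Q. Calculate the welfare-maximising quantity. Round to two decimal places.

Q* = 20.23

Social marginal cost = private MC + MEC = 60.53 + 3.73Q.
Set SMC = demand: 60.53 + 3.73Q = 143.29 - 0.36Q → Q* = 20.2347.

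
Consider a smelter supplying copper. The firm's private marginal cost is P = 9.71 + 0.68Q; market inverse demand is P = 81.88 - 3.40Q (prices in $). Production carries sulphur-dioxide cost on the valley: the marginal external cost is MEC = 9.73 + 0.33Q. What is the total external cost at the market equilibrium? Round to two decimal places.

$223.74

Market equilibrium (private): 9.71 + 0.68Q = 81.88 - 3.40Q → Q_m = 17.6887.
Total external cost = ∫₀^{Q_m} (9.73 + 0.33Q) dQ = 9.73×17.6887 + ½×0.33×17.6887² = 223.7379.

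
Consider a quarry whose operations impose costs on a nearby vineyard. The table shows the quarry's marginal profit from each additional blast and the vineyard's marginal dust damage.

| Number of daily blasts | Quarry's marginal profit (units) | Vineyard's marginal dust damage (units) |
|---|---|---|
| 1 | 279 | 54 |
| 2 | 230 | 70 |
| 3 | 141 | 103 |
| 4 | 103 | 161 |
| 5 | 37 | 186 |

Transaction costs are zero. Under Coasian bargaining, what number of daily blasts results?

3

Bargaining reaches the level where marginal profit last exceeds marginal dust damage.
That holds through level 3 (141 ≥ 103) but not at 4 (103 < 161).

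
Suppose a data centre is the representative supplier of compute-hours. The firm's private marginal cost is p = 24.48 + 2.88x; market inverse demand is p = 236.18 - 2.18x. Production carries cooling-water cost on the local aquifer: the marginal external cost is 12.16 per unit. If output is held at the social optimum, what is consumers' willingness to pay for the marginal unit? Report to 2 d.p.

P = 150.21

Social marginal cost = private MC + MEC = 36.64 + 2.88x.
Set SMC = demand: 36.64 + 2.88x = 236.18 - 2.18x → x* = 39.4348.
Consumer price on the demand curve at x*: 236.18 − 2.18×39.4348 = 150.2121.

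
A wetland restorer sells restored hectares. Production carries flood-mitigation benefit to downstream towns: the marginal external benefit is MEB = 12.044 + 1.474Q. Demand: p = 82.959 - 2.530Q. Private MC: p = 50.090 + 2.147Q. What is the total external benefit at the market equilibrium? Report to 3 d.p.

Market equilibrium (private): 50.090 + 2.147Q = 82.959 - 2.530Q → Q_m = 7.0278.
Total external benefit = ∫₀^{Q_m} (12.044 + 1.474Q) dQ = 12.044×7.0278 + ½×1.474×7.0278² = 121.0432.

121.043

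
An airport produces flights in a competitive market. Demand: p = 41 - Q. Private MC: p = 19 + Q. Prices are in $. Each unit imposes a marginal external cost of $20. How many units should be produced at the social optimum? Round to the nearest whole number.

Q* = 1

Social marginal cost = private MC + MEC = 39 + Q.
Set SMC = demand: 39 + Q = 41 - Q → Q* = 1.0000.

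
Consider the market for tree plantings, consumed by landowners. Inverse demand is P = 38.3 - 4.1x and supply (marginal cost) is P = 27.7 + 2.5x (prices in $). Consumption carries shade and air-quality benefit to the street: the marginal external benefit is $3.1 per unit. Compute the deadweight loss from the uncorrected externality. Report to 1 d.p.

DWL = $0.7

Market equilibrium (private): 27.7 + 2.5x = 38.3 - 4.1x → x_m = 1.6061.
Social marginal benefit = demand + MEB = 41.4 - 4.1x.
Set SMB = MC: 41.4 - 4.1x = 27.7 + 2.5x → x* = 2.0758.
Height of the DWL triangle at x_m is SMB(x_m) − MC(x_m) = MEB(x_m) = 3.1000.
DWL = ½ × 0.4697 × 3.1000 = 0.7280.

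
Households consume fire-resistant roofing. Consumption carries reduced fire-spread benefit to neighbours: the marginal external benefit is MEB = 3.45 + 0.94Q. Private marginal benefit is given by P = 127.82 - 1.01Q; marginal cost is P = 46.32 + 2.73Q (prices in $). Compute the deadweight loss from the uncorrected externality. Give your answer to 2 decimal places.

Market equilibrium (private): 46.32 + 2.73Q = 127.82 - 1.01Q → Q_m = 21.7914.
Social marginal benefit = demand + MEB = 131.27 - 0.07Q.
Set SMB = MC: 131.27 - 0.07Q = 46.32 + 2.73Q → Q* = 30.3393.
The welfare-loss triangle has base |Q_m − Q*| and height MEB(Q_m) (the vertical gap between SMB and MC is zero at Q* and MEB at Q_m).
DWL = ½ × 8.5479 × 23.9340 = 102.2927.

DWL = $102.29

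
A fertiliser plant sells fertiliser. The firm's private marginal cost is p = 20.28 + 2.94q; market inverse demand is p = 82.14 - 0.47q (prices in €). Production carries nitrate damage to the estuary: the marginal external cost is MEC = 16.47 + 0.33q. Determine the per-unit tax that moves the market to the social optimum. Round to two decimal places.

tax = €20.48 per unit

Social marginal cost = private MC + MEC = 36.75 + 3.27q.
Set SMC = demand: 36.75 + 3.27q = 82.14 - 0.47q → q* = 12.1364.
The Pigouvian tax equals MEC at q*: 16.47 + 0.33×12.1364 = 20.4750.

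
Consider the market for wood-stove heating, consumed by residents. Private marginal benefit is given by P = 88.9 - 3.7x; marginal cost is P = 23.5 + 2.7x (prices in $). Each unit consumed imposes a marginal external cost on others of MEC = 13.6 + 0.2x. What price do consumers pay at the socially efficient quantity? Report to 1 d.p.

P = $59.9

Social marginal benefit = demand − MEC = 75.3 - 3.9x.
Set SMB = MC: 75.3 - 3.9x = 23.5 + 2.7x → x* = 7.8485.
Consumer price on the demand curve at x*: 88.9 − 3.7×7.8485 = 59.8606.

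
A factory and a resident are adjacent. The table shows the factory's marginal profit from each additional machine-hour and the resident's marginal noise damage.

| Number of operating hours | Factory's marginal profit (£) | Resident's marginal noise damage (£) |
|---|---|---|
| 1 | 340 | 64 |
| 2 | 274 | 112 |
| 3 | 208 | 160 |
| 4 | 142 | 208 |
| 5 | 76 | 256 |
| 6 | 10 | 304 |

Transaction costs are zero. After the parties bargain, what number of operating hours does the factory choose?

Bargaining reaches the level where marginal profit last exceeds marginal noise damage.
That holds through level 3 (208 ≥ 160) but not at 4 (142 < 208).

3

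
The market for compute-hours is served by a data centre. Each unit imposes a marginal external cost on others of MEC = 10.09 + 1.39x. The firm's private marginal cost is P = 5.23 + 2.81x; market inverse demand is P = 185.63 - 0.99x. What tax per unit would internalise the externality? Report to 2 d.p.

tax = 55.70 per unit

Social marginal cost = private MC + MEC = 15.32 + 4.20x.
Set SMC = demand: 15.32 + 4.20x = 185.63 - 0.99x → x* = 32.8150.
The Pigouvian tax equals MEC at x*: 10.09 + 1.39×32.8150 = 55.7029.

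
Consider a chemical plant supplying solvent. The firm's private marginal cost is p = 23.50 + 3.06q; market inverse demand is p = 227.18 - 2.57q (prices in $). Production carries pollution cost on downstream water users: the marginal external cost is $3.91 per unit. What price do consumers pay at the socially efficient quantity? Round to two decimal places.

Social marginal cost = private MC + MEC = 27.41 + 3.06q.
Set SMC = demand: 27.41 + 3.06q = 227.18 - 2.57q → q* = 35.4831.
Consumer price on the demand curve at q*: 227.18 − 2.57×35.4831 = 135.9884.

P = $135.99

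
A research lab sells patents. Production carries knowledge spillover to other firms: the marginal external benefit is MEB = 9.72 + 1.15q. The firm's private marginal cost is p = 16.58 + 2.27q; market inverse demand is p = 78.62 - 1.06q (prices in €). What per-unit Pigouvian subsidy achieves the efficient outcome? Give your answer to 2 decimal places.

Social marginal cost = private MC − MEB = 6.86 + 1.12q.
Set SMC = demand: 6.86 + 1.12q = 78.62 - 1.06q → q* = 32.9174.
The Pigouvian subsidy equals MEB at q*: 9.72 + 1.15×32.9174 = 47.5750.

subsidy = €47.58 per unit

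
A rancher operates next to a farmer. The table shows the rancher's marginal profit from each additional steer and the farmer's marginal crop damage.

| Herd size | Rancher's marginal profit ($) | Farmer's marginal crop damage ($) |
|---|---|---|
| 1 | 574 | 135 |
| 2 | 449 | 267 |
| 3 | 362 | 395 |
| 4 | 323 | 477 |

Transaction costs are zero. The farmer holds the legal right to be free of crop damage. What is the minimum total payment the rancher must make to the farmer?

Efficient level: marginal profit ≥ marginal crop damage through level 2, so k* = 2.
With the farmer holding the right, the rancher must at least compensate total damage at k*: 135 + 267 = 402.

$402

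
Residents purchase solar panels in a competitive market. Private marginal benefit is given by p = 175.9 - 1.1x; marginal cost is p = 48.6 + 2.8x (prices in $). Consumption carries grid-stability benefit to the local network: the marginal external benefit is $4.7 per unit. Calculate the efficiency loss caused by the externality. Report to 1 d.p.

DWL = $2.8

Market equilibrium (private): 48.6 + 2.8x = 175.9 - 1.1x → x_m = 32.6410.
Social marginal benefit = demand + MEB = 180.6 - 1.1x.
Set SMB = MC: 180.6 - 1.1x = 48.6 + 2.8x → x* = 33.8462.
The welfare-loss triangle has base |x_m − x*| and height MEB(x_m) (the vertical gap between SMB and MC is zero at x* and MEB at x_m).
DWL = ½ × 1.2052 × 4.7000 = 2.8322.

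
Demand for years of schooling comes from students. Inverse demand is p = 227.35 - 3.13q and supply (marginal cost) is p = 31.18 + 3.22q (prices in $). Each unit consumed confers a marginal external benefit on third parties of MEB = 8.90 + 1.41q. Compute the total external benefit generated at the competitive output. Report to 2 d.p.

$947.78

Market equilibrium (private): 31.18 + 3.22q = 227.35 - 3.13q → q_m = 30.8929.
Total external benefit = ∫₀^{q_m} (8.90 + 1.41q) dq = 8.90×30.8929 + ½×1.41×30.8929² = 947.7786.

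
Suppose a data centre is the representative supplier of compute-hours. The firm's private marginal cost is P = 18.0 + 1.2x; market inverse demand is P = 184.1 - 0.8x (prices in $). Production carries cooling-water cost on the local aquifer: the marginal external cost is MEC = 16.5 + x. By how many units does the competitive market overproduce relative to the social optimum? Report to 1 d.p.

Market equilibrium (private): 18.0 + 1.2x = 184.1 - 0.8x → x_m = 83.0500.
Social marginal cost = private MC + MEC = 34.5 + 2.2x.
Set SMC = demand: 34.5 + 2.2x = 184.1 - 0.8x → x* = 49.8667.
Gap = |83.0500 − 49.8667| = 33.1833.

33.2 units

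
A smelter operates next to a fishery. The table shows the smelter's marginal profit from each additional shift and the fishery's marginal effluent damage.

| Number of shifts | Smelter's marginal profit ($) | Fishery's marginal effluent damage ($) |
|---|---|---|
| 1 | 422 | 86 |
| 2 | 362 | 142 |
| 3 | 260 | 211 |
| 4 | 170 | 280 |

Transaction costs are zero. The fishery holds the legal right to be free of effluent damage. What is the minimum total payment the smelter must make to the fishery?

$439

Efficient level: marginal profit ≥ marginal effluent damage through level 3, so k* = 3.
With the fishery holding the right, the smelter must at least compensate total damage at k*: 86 + 142 + 211 = 439.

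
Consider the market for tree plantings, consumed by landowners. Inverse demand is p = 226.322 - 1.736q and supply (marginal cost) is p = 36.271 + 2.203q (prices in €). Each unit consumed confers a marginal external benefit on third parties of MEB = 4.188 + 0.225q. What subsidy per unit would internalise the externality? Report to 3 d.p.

Social marginal benefit = demand + MEB = 230.510 - 1.511q.
Set SMB = MC: 230.510 - 1.511q = 36.271 + 2.203q → q* = 52.2991.
The Pigouvian subsidy equals MEB at q*: 4.188 + 0.225×52.2991 = 15.9553.

subsidy = €15.955 per unit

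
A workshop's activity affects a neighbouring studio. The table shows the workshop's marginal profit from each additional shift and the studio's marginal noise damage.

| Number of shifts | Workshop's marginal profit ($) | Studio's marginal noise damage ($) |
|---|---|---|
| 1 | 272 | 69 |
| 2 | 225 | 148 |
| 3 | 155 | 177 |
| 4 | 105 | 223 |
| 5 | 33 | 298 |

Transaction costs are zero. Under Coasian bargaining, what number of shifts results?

Bargaining reaches the level where marginal profit last exceeds marginal noise damage.
That holds through level 2 (225 ≥ 148) but not at 3 (155 < 177).

2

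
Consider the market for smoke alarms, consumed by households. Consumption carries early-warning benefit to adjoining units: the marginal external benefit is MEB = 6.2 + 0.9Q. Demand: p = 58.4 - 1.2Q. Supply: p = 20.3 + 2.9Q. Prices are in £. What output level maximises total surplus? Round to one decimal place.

Q* = 13.8

Social marginal benefit = demand + MEB = 64.6 - 0.3Q.
Set SMB = MC: 64.6 - 0.3Q = 20.3 + 2.9Q → Q* = 13.8438.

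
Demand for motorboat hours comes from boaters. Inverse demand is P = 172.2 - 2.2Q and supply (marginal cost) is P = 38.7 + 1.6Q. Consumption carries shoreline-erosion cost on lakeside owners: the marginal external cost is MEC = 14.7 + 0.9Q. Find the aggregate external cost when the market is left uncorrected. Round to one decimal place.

Market equilibrium (private): 38.7 + 1.6Q = 172.2 - 2.2Q → Q_m = 35.1316.
Total external cost = ∫₀^{Q_m} (14.7 + 0.9Q) dQ = 14.7×35.1316 + ½×0.9×35.1316² = 1071.8377.

1071.8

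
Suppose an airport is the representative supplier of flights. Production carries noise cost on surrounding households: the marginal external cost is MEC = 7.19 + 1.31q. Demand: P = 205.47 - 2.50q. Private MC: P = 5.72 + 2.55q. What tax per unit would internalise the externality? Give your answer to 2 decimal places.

Social marginal cost = private MC + MEC = 12.91 + 3.86q.
Set SMC = demand: 12.91 + 3.86q = 205.47 - 2.50q → q* = 30.2767.
The Pigouvian tax equals MEC at q*: 7.19 + 1.31×30.2767 = 46.8525.

tax = 46.85 per unit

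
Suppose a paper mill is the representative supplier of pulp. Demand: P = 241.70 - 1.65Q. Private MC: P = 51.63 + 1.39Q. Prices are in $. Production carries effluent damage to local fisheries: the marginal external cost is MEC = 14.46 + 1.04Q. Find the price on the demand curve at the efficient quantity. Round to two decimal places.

P = $170.68

Social marginal cost = private MC + MEC = 66.09 + 2.43Q.
Set SMC = demand: 66.09 + 2.43Q = 241.70 - 1.65Q → Q* = 43.0417.
Consumer price on the demand curve at Q*: 241.70 − 1.65×43.0417 = 170.6812.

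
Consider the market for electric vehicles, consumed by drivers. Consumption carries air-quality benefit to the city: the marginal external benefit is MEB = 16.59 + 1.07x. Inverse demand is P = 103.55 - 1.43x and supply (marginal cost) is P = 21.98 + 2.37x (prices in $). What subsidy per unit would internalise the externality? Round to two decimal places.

Social marginal benefit = demand + MEB = 120.14 - 0.36x.
Set SMB = MC: 120.14 - 0.36x = 21.98 + 2.37x → x* = 35.9560.
The Pigouvian subsidy equals MEB at x*: 16.59 + 1.07×35.9560 = 55.0629.

subsidy = $55.06 per unit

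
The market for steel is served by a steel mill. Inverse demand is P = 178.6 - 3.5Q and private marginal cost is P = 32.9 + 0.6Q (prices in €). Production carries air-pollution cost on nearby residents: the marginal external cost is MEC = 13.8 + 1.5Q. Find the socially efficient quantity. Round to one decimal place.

Q* = 23.6

Social marginal cost = private MC + MEC = 46.7 + 2.1Q.
Set SMC = demand: 46.7 + 2.1Q = 178.6 - 3.5Q → Q* = 23.5536.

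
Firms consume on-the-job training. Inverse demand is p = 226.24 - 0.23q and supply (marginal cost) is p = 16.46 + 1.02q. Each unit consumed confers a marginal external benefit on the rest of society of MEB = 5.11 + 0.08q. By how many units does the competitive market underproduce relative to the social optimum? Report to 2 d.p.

15.84 units

Market equilibrium (private): 16.46 + 1.02q = 226.24 - 0.23q → q_m = 167.8240.
Social marginal benefit = demand + MEB = 231.35 - 0.15q.
Set SMB = MC: 231.35 - 0.15q = 16.46 + 1.02q → q* = 183.6667.
Gap = |167.8240 − 183.6667| = 15.8427.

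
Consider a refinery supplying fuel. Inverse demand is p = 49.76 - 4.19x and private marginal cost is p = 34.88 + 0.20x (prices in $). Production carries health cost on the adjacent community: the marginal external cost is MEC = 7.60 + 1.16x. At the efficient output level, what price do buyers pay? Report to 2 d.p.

Social marginal cost = private MC + MEC = 42.48 + 1.36x.
Set SMC = demand: 42.48 + 1.36x = 49.76 - 4.19x → x* = 1.3117.
Consumer price on the demand curve at x*: 49.76 − 4.19×1.3117 = 44.2640.

P = $44.26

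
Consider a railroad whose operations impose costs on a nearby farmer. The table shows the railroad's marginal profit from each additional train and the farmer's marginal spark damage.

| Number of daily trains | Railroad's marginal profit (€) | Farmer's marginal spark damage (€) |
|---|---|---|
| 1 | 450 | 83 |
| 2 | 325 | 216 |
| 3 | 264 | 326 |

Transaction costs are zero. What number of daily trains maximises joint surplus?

Bargaining reaches the level where marginal profit last exceeds marginal spark damage.
That holds through level 2 (325 ≥ 216) but not at 3 (264 < 326).

2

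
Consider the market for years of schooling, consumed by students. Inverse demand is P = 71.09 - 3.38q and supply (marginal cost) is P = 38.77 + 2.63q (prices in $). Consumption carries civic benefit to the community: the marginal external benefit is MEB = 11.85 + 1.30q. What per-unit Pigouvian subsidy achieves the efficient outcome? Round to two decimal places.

Social marginal benefit = demand + MEB = 82.94 - 2.08q.
Set SMB = MC: 82.94 - 2.08q = 38.77 + 2.63q → q* = 9.3779.
The Pigouvian subsidy equals MEB at q*: 11.85 + 1.30×9.3779 = 24.0413.

subsidy = $24.04 per unit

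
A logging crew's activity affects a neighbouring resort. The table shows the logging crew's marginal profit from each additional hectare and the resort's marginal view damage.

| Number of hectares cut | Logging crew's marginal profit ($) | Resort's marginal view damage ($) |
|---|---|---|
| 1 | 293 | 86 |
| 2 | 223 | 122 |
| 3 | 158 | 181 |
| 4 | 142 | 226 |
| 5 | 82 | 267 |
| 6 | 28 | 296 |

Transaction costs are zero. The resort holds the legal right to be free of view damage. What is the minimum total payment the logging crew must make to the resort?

$208

Efficient level: marginal profit ≥ marginal view damage through level 2, so k* = 2.
With the resort holding the right, the logging crew must at least compensate total damage at k*: 86 + 122 = 208.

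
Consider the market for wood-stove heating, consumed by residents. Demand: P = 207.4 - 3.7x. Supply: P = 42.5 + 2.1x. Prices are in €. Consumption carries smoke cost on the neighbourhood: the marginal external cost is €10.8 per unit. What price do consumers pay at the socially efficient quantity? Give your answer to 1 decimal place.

Social marginal benefit = demand − MEC = 196.6 - 3.7x.
Set SMB = MC: 196.6 - 3.7x = 42.5 + 2.1x → x* = 26.5690.
Consumer price on the demand curve at x*: 207.4 − 3.7×26.5690 = 109.0947.

P = €109.1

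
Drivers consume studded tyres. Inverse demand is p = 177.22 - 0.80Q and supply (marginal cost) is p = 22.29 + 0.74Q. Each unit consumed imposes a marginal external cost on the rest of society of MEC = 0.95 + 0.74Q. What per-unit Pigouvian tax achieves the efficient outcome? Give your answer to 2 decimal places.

Social marginal benefit = demand − MEC = 176.27 - 1.54Q.
Set SMB = MC: 176.27 - 1.54Q = 22.29 + 0.74Q → Q* = 67.5351.
The Pigouvian tax equals MEC at Q*: 0.95 + 0.74×67.5351 = 50.9260.

tax = 50.93 per unit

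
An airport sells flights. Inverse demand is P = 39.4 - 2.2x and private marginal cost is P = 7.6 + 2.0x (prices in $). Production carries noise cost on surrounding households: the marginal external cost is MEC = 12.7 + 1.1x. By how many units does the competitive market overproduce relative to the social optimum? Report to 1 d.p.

Market equilibrium (private): 7.6 + 2.0x = 39.4 - 2.2x → x_m = 7.5714.
Social marginal cost = private MC + MEC = 20.3 + 3.1x.
Set SMC = demand: 20.3 + 3.1x = 39.4 - 2.2x → x* = 3.6038.
Gap = |7.5714 − 3.6038| = 3.9676.

4.0 units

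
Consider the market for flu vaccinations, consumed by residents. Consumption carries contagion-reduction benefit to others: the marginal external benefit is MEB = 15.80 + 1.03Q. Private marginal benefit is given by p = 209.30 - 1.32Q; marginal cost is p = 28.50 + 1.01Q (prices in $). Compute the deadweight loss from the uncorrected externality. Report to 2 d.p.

Market equilibrium (private): 28.50 + 1.01Q = 209.30 - 1.32Q → Q_m = 77.5966.
Social marginal benefit = demand + MEB = 225.10 - 0.29Q.
Set SMB = MC: 225.10 - 0.29Q = 28.50 + 1.01Q → Q* = 151.2308.
Height of the DWL triangle at Q_m is SMB(Q_m) − MC(Q_m) = MEB(Q_m) = 95.7245.
DWL = ½ × 73.6342 × 95.7245 = 3524.2985.

DWL = $3524.30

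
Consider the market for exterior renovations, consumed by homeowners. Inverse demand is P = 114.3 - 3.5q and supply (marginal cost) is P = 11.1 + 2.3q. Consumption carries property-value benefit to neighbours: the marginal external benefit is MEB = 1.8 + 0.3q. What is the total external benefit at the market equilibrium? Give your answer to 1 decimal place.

Market equilibrium (private): 11.1 + 2.3q = 114.3 - 3.5q → q_m = 17.7931.
Total external benefit = ∫₀^{q_m} (1.8 + 0.3q) dq = 1.8×17.7931 + ½×0.3×17.7931² = 79.5167.

79.5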